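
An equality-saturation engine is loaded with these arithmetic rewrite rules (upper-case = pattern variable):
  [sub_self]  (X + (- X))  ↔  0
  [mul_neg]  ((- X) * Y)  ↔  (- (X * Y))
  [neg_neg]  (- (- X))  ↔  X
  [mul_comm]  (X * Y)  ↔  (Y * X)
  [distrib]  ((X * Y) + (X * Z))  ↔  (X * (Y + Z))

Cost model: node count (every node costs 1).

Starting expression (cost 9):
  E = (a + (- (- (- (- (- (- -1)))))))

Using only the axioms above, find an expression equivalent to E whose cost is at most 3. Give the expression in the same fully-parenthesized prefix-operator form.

step 1: neg_neg (→) rewrites (- (- (- (- (- (- -1)))))) into (- (- (- (- -1)))), now (a + (- (- (- (- -1)))))
step 2: neg_neg (→) rewrites (- (- -1)) into -1, now (a + (- (- -1)))
step 3: neg_neg (→) rewrites (- (- -1)) into -1, reaching cost 3 (bound 3)

(a + -1)   [cost 3]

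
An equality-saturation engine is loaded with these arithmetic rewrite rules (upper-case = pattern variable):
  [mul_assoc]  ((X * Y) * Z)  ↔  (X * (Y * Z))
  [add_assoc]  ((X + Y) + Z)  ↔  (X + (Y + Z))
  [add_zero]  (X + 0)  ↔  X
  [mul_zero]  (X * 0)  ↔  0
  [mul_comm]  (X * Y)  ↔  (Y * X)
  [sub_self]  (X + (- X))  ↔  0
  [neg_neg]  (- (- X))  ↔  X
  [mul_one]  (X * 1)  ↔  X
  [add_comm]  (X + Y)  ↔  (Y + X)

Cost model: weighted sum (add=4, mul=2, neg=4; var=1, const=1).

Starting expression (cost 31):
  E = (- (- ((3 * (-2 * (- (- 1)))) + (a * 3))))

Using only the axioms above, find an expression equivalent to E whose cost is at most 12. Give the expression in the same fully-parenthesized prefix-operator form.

((3 * -2) + (a * 3))   [cost 12]

step 1: neg_neg (→) rewrites (- (- 1)) into 1, now (- (- ((3 * (-2 * 1)) + (a * 3))))
step 2: neg_neg (→) rewrites (- (- ((3 * (-2 * 1)) + (a * 3)))) into ((3 * (-2 * 1)) + (a * 3))
step 3: mul_one (→) rewrites (-2 * 1) into -2, reaching cost 12 (bound 12)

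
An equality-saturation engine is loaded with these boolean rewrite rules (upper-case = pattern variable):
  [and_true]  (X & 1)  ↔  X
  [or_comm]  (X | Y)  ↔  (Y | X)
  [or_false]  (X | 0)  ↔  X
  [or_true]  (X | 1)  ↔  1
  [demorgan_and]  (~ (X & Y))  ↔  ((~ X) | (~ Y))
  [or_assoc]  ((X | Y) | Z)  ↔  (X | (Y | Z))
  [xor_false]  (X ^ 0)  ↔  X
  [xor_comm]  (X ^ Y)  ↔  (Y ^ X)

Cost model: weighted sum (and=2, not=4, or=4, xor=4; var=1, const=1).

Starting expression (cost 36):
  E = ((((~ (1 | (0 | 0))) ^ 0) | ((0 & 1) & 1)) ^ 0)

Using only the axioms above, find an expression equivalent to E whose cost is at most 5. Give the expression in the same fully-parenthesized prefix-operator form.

step 1: or_false (→) rewrites (0 | 0) into 0, now ((((~ (1 | 0)) ^ 0) | ((0 & 1) & 1)) ^ 0)
step 2: xor_false (→) rewrites ((((~ (1 | 0)) ^ 0) | ((0 & 1) & 1)) ^ 0) into (((~ (1 | 0)) ^ 0) | ((0 & 1) & 1))
step 3: xor_false (→) rewrites ((~ (1 | 0)) ^ 0) into (~ (1 | 0)), now ((~ (1 | 0)) | ((0 & 1) & 1))
step 4: and_true (→) rewrites (0 & 1) into 0, now ((~ (1 | 0)) | (0 & 1))
step 5: or_false (→) rewrites (1 | 0) into 1, now ((~ 1) | (0 & 1))
step 6: and_true (→) rewrites (0 & 1) into 0, now ((~ 1) | 0)
step 7: or_false (→) rewrites ((~ 1) | 0) into (~ 1), reaching cost 5 (bound 5)

(~ 1)   [cost 5]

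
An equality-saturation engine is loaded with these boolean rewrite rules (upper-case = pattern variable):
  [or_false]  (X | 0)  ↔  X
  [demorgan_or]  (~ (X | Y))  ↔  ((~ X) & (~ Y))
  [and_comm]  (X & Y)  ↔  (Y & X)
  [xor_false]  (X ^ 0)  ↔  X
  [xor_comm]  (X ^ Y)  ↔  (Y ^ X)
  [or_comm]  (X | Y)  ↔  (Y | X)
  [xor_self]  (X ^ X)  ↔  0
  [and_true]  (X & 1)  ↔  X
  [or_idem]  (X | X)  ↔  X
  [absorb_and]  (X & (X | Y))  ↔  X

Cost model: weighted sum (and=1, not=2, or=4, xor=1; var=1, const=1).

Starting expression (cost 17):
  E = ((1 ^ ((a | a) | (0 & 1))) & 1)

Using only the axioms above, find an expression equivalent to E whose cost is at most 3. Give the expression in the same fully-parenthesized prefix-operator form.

(1 ^ a)   [cost 3]

(1) ((1 ^ ((a | a) | (0 & 1))) & 1)  =[and_true →]=  (1 ^ ((a | a) | (0 & 1)))
(2) (0 & 1)  =[and_true →]=  0    ⊢ (1 ^ ((a | a) | 0))
(3) ((a | a) | 0)  =[or_false →]=  (a | a)    ⊢ (1 ^ (a | a))
(4) (a | a)  =[or_idem →]=  a    ⊢ cost 3, within 3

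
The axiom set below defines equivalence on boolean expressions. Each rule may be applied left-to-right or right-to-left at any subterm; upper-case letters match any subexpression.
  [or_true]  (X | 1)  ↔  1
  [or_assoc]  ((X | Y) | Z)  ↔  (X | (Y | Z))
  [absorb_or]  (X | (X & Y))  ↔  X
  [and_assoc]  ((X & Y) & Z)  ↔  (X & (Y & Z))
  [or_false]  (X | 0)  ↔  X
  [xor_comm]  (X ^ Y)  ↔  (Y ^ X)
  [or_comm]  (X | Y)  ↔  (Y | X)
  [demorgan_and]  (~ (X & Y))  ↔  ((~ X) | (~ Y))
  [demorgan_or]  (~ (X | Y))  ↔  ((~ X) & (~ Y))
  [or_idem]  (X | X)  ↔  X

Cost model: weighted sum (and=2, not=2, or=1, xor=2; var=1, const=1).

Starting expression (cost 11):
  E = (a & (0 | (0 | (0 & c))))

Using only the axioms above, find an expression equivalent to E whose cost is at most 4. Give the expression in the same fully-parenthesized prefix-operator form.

(a & 0)   [cost 4]

step 1: or_comm (→) rewrites (0 | (0 | (0 & c))) into ((0 | (0 & c)) | 0), now (a & ((0 | (0 & c)) | 0))
step 2: absorb_or (→) rewrites (0 | (0 & c)) into 0, now (a & (0 | 0))
step 3: or_false (→) rewrites (0 | 0) into 0, reaching cost 4 (bound 4)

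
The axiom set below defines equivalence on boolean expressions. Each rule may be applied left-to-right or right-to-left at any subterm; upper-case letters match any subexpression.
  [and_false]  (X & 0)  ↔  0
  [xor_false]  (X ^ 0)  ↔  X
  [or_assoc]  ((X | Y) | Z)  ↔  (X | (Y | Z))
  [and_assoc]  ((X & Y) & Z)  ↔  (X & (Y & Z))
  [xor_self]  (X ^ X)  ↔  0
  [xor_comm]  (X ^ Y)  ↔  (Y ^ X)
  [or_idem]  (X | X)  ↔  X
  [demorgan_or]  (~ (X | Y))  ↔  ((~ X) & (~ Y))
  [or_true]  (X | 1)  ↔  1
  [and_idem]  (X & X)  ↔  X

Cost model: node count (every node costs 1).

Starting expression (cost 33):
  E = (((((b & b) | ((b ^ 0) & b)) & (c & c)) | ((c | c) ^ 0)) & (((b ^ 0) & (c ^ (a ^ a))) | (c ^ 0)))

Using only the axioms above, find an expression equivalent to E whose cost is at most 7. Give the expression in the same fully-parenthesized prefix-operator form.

step 1: xor_false (→) rewrites (b ^ 0) into b, now (((((b & b) | (b & b)) & (c & c)) | ((c | c) ^ 0)) & (((b ^ 0) & (c ^ (a ^ a))) | (c ^ 0)))
step 2: xor_false (→) rewrites (b ^ 0) into b, now (((((b & b) | (b & b)) & (c & c)) | ((c | c) ^ 0)) & ((b & (c ^ (a ^ a))) | (c ^ 0)))
step 3: or_idem (→) rewrites ((b & b) | (b & b)) into (b & b), now ((((b & b) & (c & c)) | ((c | c) ^ 0)) & ((b & (c ^ (a ^ a))) | (c ^ 0)))
step 4: and_idem (→) rewrites (b & b) into b, now (((b & (c & c)) | ((c | c) ^ 0)) & ((b & (c ^ (a ^ a))) | (c ^ 0)))
step 5: xor_self (→) rewrites (a ^ a) into 0, now (((b & (c & c)) | ((c | c) ^ 0)) & ((b & (c ^ 0)) | (c ^ 0)))
step 6: or_idem (→) rewrites (c | c) into c, now (((b & (c & c)) | (c ^ 0)) & ((b & (c ^ 0)) | (c ^ 0)))
step 7: and_idem (→) rewrites (c & c) into c, now (((b & c) | (c ^ 0)) & ((b & (c ^ 0)) | (c ^ 0)))
step 8: xor_false (→) rewrites (c ^ 0) into c, now (((b & c) | (c ^ 0)) & ((b & c) | (c ^ 0)))
step 9: and_idem (→) rewrites (((b & c) | (c ^ 0)) & ((b & c) | (c ^ 0))) into ((b & c) | (c ^ 0)), reaching cost 7 (bound 7)

((b & c) | (c ^ 0))   [cost 7]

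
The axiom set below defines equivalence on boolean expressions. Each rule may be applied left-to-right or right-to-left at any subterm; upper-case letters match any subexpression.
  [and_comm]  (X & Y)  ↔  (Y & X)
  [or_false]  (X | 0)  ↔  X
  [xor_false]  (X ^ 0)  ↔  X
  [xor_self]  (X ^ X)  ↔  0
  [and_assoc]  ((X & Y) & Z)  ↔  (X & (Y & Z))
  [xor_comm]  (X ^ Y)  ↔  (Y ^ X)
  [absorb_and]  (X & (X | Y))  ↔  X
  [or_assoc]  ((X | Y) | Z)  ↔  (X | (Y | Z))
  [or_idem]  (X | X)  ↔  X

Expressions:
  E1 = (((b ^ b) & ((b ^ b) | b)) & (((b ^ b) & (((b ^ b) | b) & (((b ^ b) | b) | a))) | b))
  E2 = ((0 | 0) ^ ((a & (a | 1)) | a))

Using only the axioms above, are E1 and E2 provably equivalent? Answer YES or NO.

Every axiom is a valid identity, so a rewrite proof would force E1 and E2 to agree under every assignment.
At a=1, b=0: E1 = 0 but E2 = 1; they differ, so no derivation exists.

NO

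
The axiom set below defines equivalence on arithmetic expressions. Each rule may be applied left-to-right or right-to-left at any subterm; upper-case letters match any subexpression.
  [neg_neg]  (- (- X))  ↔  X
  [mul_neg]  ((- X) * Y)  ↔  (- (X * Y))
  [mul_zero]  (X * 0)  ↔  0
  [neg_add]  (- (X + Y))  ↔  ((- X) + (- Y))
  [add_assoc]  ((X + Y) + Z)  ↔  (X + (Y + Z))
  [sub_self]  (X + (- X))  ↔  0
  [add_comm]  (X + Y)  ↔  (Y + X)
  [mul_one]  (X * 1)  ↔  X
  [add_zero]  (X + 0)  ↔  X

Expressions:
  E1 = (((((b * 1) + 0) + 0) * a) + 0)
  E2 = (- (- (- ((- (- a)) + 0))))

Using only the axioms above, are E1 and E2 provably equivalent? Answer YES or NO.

NO

All listed rules preserve value, hence provable equivalence implies equal values everywhere; look for a separating assignment.
a=1, b=0 gives E1 ↦ 0, E2 ↦ -1; values differ ⇒ not provably equivalent.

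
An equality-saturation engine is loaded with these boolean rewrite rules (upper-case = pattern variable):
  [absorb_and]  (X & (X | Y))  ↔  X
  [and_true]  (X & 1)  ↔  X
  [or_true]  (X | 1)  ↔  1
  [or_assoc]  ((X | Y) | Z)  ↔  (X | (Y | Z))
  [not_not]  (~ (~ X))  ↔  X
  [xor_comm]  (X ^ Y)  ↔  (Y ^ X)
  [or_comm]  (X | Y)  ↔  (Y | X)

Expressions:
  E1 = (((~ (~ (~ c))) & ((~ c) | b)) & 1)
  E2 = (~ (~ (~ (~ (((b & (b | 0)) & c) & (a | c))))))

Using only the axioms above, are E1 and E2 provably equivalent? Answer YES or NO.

NO

All listed rules preserve value, hence provable equivalence implies equal values everywhere; look for a separating assignment.
a=0, b=0, c=0 gives E1 ↦ 1, E2 ↦ 0; values differ ⇒ not provably equivalent.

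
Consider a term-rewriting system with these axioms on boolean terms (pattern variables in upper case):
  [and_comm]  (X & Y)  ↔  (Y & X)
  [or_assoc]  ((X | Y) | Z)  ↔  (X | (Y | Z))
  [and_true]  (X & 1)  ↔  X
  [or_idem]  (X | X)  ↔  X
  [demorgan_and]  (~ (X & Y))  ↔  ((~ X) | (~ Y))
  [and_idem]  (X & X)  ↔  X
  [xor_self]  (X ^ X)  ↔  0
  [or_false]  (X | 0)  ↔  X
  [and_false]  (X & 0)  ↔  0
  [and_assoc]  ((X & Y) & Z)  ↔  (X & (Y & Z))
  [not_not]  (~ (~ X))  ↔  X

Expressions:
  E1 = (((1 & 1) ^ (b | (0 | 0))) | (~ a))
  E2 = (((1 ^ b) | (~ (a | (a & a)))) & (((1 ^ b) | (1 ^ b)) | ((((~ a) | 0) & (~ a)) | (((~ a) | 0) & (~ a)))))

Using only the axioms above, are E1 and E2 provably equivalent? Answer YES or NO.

YES

(1) (0 | 0)  =[or_false →]=  0    ⊢ (((1 & 1) ^ (b | 0)) | (~ a))
(2) (b | 0)  =[or_false →]=  b    ⊢ (((1 & 1) ^ b) | (~ a))
(3) (1 & 1)  =[and_idem →]=  1    ⊢ ((1 ^ b) | (~ a))
(4) ((1 ^ b) | (~ a))  =[and_idem ←]=  (((1 ^ b) | (~ a)) & ((1 ^ b) | (~ a)))
(5) (~ a)  =[and_idem ←]=  ((~ a) & (~ a))    ⊢ (((1 ^ b) | (~ a)) & ((1 ^ b) | ((~ a) & (~ a))))
(6) a  =[or_idem ←]=  (a | a)    ⊢ (((1 ^ b) | (~ (a | a))) & ((1 ^ b) | ((~ a) & (~ a))))
(7) (1 ^ b)  =[or_idem ←]=  ((1 ^ b) | (1 ^ b))    ⊢ (((1 ^ b) | (~ (a | a))) & (((1 ^ b) | (1 ^ b)) | ((~ a) & (~ a))))
(8) a  =[and_idem ←]=  (a & a)    ⊢ (((1 ^ b) | (~ (a | (a & a)))) & (((1 ^ b) | (1 ^ b)) | ((~ a) & (~ a))))
(9) (~ a)  =[or_false ←]=  ((~ a) | 0)    ⊢ (((1 ^ b) | (~ (a | (a & a)))) & (((1 ^ b) | (1 ^ b)) | (((~ a) | 0) & (~ a))))
(10) (((~ a) | 0) & (~ a))  =[or_idem ←]=  ((((~ a) | 0) & (~ a)) | (((~ a) | 0) & (~ a)))    ⊢ E2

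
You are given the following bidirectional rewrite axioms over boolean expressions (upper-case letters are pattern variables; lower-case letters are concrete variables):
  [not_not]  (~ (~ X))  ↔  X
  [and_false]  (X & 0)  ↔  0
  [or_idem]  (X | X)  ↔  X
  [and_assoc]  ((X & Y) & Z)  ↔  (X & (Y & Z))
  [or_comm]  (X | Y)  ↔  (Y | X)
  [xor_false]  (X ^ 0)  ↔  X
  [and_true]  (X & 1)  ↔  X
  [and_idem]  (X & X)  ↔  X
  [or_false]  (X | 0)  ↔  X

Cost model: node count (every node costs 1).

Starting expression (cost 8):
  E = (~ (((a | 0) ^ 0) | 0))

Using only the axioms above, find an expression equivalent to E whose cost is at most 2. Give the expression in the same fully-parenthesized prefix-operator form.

(~ a)   [cost 2]

1. [or_false →] (a | 0)  →  a;  E = (~ ((a ^ 0) | 0))
2. [or_false →] ((a ^ 0) | 0)  →  (a ^ 0);  E = (~ (a ^ 0))
3. [xor_false →] (a ^ 0)  →  a;  cost 2 ≤ 2, done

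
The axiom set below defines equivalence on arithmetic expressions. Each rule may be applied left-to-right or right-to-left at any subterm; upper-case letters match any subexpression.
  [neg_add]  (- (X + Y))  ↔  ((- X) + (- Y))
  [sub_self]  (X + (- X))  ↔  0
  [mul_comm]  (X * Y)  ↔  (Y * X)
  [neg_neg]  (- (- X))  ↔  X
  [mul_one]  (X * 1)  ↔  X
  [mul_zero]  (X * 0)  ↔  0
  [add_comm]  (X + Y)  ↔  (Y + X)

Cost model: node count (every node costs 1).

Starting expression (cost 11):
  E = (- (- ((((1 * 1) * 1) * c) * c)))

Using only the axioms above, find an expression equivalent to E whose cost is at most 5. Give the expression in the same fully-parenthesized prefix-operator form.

step 1: mul_one (→) rewrites ((1 * 1) * 1) into (1 * 1), now (- (- (((1 * 1) * c) * c)))
step 2: neg_neg (→) rewrites (- (- (((1 * 1) * c) * c))) into (((1 * 1) * c) * c)
step 3: mul_one (→) rewrites (1 * 1) into 1, reaching cost 5 (bound 5)

((1 * c) * c)   [cost 5]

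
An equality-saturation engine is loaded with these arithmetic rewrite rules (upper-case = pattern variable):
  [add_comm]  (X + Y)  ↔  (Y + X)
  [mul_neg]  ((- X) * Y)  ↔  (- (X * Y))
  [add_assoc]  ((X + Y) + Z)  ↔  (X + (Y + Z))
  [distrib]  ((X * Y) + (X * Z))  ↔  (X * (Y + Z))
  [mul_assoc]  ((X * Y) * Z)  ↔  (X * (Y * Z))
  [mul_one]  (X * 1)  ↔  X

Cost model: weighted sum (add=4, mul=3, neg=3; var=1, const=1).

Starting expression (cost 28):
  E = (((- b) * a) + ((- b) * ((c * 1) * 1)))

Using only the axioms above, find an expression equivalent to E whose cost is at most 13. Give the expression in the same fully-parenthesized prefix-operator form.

(1) (((- b) * a) + ((- b) * ((c * 1) * 1)))  =[distrib →]=  ((- b) * (a + ((c * 1) * 1)))
(2) (c * 1)  =[mul_one →]=  c    ⊢ ((- b) * (a + (c * 1)))
(3) (c * 1)  =[mul_one →]=  c    ⊢ cost 13, within 13

((- b) * (a + c))   [cost 13]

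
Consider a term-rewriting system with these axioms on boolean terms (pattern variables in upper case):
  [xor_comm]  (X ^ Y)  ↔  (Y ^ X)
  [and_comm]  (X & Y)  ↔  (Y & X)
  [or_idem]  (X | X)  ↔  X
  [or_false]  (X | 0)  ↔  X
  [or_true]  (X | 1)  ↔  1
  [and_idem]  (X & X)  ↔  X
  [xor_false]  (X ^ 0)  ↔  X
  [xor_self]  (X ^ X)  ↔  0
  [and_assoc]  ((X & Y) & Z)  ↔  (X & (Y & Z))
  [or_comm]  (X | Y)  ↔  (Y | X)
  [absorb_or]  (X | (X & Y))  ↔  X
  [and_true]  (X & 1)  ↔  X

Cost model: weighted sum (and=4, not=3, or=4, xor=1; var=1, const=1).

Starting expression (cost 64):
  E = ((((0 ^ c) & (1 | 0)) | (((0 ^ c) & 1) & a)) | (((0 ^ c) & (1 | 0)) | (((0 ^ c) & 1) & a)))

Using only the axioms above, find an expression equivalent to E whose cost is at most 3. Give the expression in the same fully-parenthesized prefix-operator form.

(0 ^ c)   [cost 3]

(1) ((((0 ^ c) & (1 | 0)) | (((0 ^ c) & 1) & a)) | (((0 ^ c) & (1 | 0)) | (((0 ^ c) & 1) & a)))  =[or_idem →]=  (((0 ^ c) & (1 | 0)) | (((0 ^ c) & 1) & a))
(2) (1 | 0)  =[or_false →]=  1    ⊢ (((0 ^ c) & 1) | (((0 ^ c) & 1) & a))
(3) (((0 ^ c) & 1) | (((0 ^ c) & 1) & a))  =[absorb_or →]=  ((0 ^ c) & 1)
(4) ((0 ^ c) & 1)  =[and_true →]=  (0 ^ c)    ⊢ cost 3, within 3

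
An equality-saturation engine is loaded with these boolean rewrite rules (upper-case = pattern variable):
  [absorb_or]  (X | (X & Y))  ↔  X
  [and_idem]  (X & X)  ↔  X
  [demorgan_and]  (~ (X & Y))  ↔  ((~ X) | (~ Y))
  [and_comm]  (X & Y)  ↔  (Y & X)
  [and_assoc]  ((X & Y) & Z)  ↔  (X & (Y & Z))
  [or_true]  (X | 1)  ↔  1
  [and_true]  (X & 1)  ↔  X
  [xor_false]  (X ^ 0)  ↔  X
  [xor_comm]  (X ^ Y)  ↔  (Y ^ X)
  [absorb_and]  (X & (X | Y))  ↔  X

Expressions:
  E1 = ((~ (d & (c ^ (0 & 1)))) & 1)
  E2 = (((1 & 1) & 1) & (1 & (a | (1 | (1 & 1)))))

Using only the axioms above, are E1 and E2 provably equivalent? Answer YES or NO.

NO

All listed rules preserve value, hence provable equivalence implies equal values everywhere; look for a separating assignment.
a=0, c=1, d=1 gives E1 ↦ 0, E2 ↦ 1; values differ ⇒ not provably equivalent.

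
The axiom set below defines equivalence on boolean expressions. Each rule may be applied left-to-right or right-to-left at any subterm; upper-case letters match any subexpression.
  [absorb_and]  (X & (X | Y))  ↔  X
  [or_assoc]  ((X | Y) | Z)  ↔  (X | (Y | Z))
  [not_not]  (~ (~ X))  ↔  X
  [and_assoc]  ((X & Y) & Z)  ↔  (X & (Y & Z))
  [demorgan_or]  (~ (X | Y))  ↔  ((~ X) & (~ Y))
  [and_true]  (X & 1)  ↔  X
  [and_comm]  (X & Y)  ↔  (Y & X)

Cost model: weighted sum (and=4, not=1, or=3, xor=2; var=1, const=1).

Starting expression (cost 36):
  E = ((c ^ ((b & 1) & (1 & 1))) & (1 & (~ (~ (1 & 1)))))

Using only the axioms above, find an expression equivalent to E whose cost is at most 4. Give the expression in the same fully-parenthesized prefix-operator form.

(c ^ b)   [cost 4]

(1) (~ (~ (1 & 1)))  =[not_not →]=  (1 & 1)    ⊢ ((c ^ ((b & 1) & (1 & 1))) & (1 & (1 & 1)))
(2) (b & 1)  =[and_true →]=  b    ⊢ ((c ^ (b & (1 & 1))) & (1 & (1 & 1)))
(3) (1 & 1)  =[and_true →]=  1    ⊢ ((c ^ (b & (1 & 1))) & (1 & 1))
(4) (1 & 1)  =[and_true →]=  1    ⊢ ((c ^ (b & 1)) & (1 & 1))
(5) (1 & 1)  =[and_true →]=  1    ⊢ ((c ^ (b & 1)) & 1)
(6) ((c ^ (b & 1)) & 1)  =[and_true →]=  (c ^ (b & 1))
(7) (b & 1)  =[and_true →]=  b    ⊢ cost 4, within 4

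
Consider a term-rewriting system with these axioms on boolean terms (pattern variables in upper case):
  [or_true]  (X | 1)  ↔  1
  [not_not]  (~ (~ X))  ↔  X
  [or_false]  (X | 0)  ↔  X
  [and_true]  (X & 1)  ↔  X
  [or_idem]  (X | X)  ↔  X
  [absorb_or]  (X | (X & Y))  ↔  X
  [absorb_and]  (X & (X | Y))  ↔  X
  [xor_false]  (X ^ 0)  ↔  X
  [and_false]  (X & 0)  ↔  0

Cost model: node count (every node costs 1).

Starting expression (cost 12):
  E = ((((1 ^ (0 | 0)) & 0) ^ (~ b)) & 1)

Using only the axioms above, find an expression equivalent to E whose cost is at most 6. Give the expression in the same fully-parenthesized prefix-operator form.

((1 & 0) ^ (~ b))   [cost 6]

1. [or_idem →] (0 | 0)  →  0;  E = ((((1 ^ 0) & 0) ^ (~ b)) & 1)
2. [xor_false →] (1 ^ 0)  →  1;  E = (((1 & 0) ^ (~ b)) & 1)
3. [and_true →] (((1 & 0) ^ (~ b)) & 1)  →  ((1 & 0) ^ (~ b));  cost 6 ≤ 6, done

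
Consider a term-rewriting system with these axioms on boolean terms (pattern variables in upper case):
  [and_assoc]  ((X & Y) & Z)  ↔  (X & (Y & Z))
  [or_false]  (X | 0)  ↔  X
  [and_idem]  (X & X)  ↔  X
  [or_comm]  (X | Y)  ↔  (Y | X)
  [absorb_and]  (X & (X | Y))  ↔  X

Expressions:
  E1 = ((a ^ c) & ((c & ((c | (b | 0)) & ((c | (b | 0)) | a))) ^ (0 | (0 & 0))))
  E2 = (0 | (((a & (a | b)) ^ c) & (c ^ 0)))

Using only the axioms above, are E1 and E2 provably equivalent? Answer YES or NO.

(1) ((c | (b | 0)) & ((c | (b | 0)) | a))  =[absorb_and →]=  (c | (b | 0))    ⊢ ((a ^ c) & ((c & (c | (b | 0))) ^ (0 | (0 & 0))))
(2) (b | 0)  =[or_false →]=  b    ⊢ ((a ^ c) & ((c & (c | b)) ^ (0 | (0 & 0))))
(3) (c & (c | b))  =[absorb_and →]=  c    ⊢ ((a ^ c) & (c ^ (0 | (0 & 0))))
(4) (0 & 0)  =[and_idem →]=  0    ⊢ ((a ^ c) & (c ^ (0 | 0)))
(5) (0 | 0)  =[or_false →]=  0    ⊢ ((a ^ c) & (c ^ 0))
(6) ((a ^ c) & (c ^ 0))  =[or_false ←]=  (((a ^ c) & (c ^ 0)) | 0)
(7) (((a ^ c) & (c ^ 0)) | 0)  =[or_comm →]=  (0 | ((a ^ c) & (c ^ 0)))
(8) a  =[absorb_and ←]=  (a & (a | b))    ⊢ E2

YES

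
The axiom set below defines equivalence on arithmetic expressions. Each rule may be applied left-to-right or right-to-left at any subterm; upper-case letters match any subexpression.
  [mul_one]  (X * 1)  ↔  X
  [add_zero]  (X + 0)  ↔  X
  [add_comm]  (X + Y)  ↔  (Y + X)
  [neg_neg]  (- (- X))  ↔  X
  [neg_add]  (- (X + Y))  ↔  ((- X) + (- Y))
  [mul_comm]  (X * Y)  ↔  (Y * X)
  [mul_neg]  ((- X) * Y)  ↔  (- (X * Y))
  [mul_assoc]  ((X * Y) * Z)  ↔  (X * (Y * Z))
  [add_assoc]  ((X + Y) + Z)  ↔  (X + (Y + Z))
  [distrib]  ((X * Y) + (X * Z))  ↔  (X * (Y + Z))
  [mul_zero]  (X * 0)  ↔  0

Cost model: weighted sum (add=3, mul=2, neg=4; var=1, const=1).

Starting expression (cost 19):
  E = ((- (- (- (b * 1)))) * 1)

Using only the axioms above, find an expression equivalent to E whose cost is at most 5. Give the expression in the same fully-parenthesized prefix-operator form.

(1) (- (- (b * 1)))  =[neg_neg →]=  (b * 1)    ⊢ ((- (b * 1)) * 1)
(2) (b * 1)  =[mul_one →]=  b    ⊢ ((- b) * 1)
(3) ((- b) * 1)  =[mul_one →]=  (- b)    ⊢ cost 5, within 5

(- b)   [cost 5]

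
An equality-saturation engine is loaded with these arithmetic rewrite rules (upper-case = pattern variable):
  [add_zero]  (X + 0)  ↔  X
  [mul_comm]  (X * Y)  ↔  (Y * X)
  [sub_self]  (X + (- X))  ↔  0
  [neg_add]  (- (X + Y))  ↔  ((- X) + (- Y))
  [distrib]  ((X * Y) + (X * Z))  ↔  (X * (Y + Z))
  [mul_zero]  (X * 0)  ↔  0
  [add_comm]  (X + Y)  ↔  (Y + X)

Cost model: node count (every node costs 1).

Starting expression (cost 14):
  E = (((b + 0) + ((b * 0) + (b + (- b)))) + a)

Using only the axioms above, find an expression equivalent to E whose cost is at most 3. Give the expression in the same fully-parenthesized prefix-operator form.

1. [sub_self →] (b + (- b))  →  0;  E = (((b + 0) + ((b * 0) + 0)) + a)
2. [mul_zero →] (b * 0)  →  0;  E = (((b + 0) + (0 + 0)) + a)
3. [add_zero →] (0 + 0)  →  0;  E = (((b + 0) + 0) + a)
4. [add_zero →] (b + 0)  →  b;  E = ((b + 0) + a)
5. [add_zero →] (b + 0)  →  b;  cost 3 ≤ 3, done

(b + a)   [cost 3]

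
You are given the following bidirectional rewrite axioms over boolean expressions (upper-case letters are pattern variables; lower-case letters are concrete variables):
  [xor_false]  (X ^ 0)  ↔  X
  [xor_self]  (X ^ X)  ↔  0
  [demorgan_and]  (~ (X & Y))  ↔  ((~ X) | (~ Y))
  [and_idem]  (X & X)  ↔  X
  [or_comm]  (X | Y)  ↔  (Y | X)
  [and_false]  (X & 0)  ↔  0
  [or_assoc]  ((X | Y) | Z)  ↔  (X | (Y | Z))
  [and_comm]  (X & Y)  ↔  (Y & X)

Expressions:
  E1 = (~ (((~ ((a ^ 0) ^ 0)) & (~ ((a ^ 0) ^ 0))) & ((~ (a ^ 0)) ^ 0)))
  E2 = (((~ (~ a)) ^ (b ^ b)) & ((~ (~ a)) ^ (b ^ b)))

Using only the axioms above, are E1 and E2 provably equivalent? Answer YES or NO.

YES

(1) ((~ ((a ^ 0) ^ 0)) & (~ ((a ^ 0) ^ 0)))  =[and_idem →]=  (~ ((a ^ 0) ^ 0))    ⊢ (~ ((~ ((a ^ 0) ^ 0)) & ((~ (a ^ 0)) ^ 0)))
(2) (a ^ 0)  =[xor_false →]=  a    ⊢ (~ ((~ ((a ^ 0) ^ 0)) & ((~ a) ^ 0)))
(3) ((a ^ 0) ^ 0)  =[xor_false →]=  (a ^ 0)    ⊢ (~ ((~ (a ^ 0)) & ((~ a) ^ 0)))
(4) (a ^ 0)  =[xor_false →]=  a    ⊢ (~ ((~ a) & ((~ a) ^ 0)))
(5) ((~ a) ^ 0)  =[xor_false →]=  (~ a)    ⊢ (~ ((~ a) & (~ a)))
(6) ((~ a) & (~ a))  =[and_idem →]=  (~ a)    ⊢ (~ (~ a))
(7) (~ (~ a))  =[xor_false ←]=  ((~ (~ a)) ^ 0)
(8) 0  =[xor_self ←]=  (b ^ b)    ⊢ ((~ (~ a)) ^ (b ^ b))
(9) ((~ (~ a)) ^ (b ^ b))  =[and_idem ←]=  (((~ (~ a)) ^ (b ^ b)) & ((~ (~ a)) ^ (b ^ b)))    ⊢ E2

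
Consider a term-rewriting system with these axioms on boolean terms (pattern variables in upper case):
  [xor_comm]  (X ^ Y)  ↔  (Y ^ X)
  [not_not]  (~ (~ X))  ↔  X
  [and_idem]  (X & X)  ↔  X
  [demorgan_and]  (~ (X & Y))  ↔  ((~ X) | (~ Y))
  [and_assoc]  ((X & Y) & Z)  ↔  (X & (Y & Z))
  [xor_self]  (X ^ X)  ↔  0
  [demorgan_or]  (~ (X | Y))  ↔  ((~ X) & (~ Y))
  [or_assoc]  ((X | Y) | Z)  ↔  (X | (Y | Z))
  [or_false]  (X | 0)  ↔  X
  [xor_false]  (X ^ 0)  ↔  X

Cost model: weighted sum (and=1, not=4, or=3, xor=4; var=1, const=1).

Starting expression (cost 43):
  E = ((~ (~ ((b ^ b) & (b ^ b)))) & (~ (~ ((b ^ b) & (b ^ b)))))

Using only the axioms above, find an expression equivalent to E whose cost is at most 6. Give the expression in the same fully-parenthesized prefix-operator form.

(1) ((~ (~ ((b ^ b) & (b ^ b)))) & (~ (~ ((b ^ b) & (b ^ b)))))  =[and_idem →]=  (~ (~ ((b ^ b) & (b ^ b))))
(2) ((b ^ b) & (b ^ b))  =[and_idem →]=  (b ^ b)    ⊢ (~ (~ (b ^ b)))
(3) (~ (~ (b ^ b)))  =[not_not →]=  (b ^ b)    ⊢ cost 6, within 6

(b ^ b)   [cost 6]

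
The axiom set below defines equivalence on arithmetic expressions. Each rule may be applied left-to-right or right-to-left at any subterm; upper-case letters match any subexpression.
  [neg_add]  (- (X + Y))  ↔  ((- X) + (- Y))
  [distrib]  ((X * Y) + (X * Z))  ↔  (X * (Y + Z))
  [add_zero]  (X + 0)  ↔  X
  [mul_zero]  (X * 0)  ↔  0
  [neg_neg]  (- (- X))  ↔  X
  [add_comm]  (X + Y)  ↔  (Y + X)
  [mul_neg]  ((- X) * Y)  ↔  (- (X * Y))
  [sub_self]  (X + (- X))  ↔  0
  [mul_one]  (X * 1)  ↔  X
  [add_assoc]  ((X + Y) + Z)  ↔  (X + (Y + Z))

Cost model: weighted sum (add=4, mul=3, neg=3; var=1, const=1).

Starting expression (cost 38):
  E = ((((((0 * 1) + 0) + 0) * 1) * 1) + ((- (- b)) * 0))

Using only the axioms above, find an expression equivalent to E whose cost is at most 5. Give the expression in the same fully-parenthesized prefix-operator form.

(0 * 1)   [cost 5]

1. [mul_one →] ((((0 * 1) + 0) + 0) * 1)  →  (((0 * 1) + 0) + 0);  E = (((((0 * 1) + 0) + 0) * 1) + ((- (- b)) * 0))
2. [neg_neg →] (- (- b))  →  b;  E = (((((0 * 1) + 0) + 0) * 1) + (b * 0))
3. [add_zero →] ((0 * 1) + 0)  →  (0 * 1);  E = ((((0 * 1) + 0) * 1) + (b * 0))
4. [add_zero →] ((0 * 1) + 0)  →  (0 * 1);  E = (((0 * 1) * 1) + (b * 0))
5. [mul_one →] ((0 * 1) * 1)  →  (0 * 1);  E = ((0 * 1) + (b * 0))
6. [mul_zero →] (b * 0)  →  0;  E = ((0 * 1) + 0)
7. [add_zero →] ((0 * 1) + 0)  →  (0 * 1);  cost 5 ≤ 5, done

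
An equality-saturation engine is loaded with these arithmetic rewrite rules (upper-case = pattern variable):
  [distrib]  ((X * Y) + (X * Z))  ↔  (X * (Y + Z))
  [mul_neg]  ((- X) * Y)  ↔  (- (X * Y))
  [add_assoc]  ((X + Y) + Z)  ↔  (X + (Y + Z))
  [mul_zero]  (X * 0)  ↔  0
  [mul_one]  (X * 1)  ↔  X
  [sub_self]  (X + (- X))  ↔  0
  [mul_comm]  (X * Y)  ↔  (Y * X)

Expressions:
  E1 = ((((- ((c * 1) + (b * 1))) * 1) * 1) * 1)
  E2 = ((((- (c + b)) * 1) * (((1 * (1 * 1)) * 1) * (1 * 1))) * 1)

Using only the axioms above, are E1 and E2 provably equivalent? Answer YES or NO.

(1) ((((- ((c * 1) + (b * 1))) * 1) * 1) * 1)  =[mul_one →]=  (((- ((c * 1) + (b * 1))) * 1) * 1)
(2) (c * 1)  =[mul_one →]=  c    ⊢ (((- (c + (b * 1))) * 1) * 1)
(3) (b * 1)  =[mul_one →]=  b    ⊢ (((- (c + b)) * 1) * 1)
(4) (((- (c + b)) * 1) * 1)  =[mul_one →]=  ((- (c + b)) * 1)
(5) 1  =[mul_one ←]=  (1 * 1)    ⊢ ((- (c + b)) * (1 * 1))
(6) 1  =[mul_one ←]=  (1 * 1)    ⊢ ((- (c + b)) * ((1 * 1) * 1))
(7) ((- (c + b)) * ((1 * 1) * 1))  =[mul_one ←]=  (((- (c + b)) * ((1 * 1) * 1)) * 1)
(8) 1  =[mul_one ←]=  (1 * 1)    ⊢ (((- (c + b)) * (((1 * 1) * 1) * 1)) * 1)
(9) 1  =[mul_one ←]=  (1 * 1)    ⊢ (((- (c + b)) * (((1 * 1) * 1) * (1 * 1))) * 1)
(10) (- (c + b))  =[mul_one ←]=  ((- (c + b)) * 1)    ⊢ ((((- (c + b)) * 1) * (((1 * 1) * 1) * (1 * 1))) * 1)
(11) 1  =[mul_one ←]=  (1 * 1)    ⊢ E2

YES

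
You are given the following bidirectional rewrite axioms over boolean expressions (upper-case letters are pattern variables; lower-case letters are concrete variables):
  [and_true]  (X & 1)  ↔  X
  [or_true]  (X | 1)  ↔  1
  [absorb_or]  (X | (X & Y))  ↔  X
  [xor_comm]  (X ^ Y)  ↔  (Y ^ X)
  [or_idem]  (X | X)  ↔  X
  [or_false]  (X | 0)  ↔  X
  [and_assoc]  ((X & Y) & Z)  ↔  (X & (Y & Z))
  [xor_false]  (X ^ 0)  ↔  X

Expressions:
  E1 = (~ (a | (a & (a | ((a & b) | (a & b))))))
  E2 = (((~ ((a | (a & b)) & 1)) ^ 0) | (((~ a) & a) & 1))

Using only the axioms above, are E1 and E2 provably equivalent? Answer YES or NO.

YES

1. [or_idem →] ((a & b) | (a & b))  →  (a & b);  E1 = (~ (a | (a & (a | (a & b)))))
2. [absorb_or →] (a | (a & b))  →  a;  E1 = (~ (a | (a & a)))
3. [absorb_or →] (a | (a & a))  →  a;  E1 = (~ a)
4. [absorb_or ←] (~ a)  →  ((~ a) | ((~ a) & a))
5. [and_true ←] ((~ a) & a)  →  (((~ a) & a) & 1);  E1 = ((~ a) | (((~ a) & a) & 1))
6. [absorb_or ←] a  →  (a | (a & b));  E1 = ((~ (a | (a & b))) | (((~ a) & a) & 1))
7. [xor_false ←] (~ (a | (a & b)))  →  ((~ (a | (a & b))) ^ 0);  E1 = (((~ (a | (a & b))) ^ 0) | (((~ a) & a) & 1))
8. [and_true ←] (a | (a & b))  →  ((a | (a & b)) & 1);  this is E2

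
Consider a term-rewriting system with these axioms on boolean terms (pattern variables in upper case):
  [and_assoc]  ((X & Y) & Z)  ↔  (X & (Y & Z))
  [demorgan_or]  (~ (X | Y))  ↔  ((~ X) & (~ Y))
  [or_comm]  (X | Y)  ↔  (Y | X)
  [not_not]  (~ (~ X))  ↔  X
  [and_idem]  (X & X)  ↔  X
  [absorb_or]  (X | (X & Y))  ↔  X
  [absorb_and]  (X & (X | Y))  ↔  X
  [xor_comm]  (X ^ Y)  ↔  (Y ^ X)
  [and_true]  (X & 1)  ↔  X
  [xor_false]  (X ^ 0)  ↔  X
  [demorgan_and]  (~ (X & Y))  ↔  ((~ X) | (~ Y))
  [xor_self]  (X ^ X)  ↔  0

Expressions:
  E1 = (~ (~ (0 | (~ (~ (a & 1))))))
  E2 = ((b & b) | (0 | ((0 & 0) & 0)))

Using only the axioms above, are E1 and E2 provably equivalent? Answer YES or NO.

The axioms are sound identities: if E1 ↔* E2 then E1 and E2 evaluate identically under any assignment.
Under a=0, b=1: E1 evaluates to 0, E2 to 1. Distinct ⇒ no rewrite sequence connects them.

NO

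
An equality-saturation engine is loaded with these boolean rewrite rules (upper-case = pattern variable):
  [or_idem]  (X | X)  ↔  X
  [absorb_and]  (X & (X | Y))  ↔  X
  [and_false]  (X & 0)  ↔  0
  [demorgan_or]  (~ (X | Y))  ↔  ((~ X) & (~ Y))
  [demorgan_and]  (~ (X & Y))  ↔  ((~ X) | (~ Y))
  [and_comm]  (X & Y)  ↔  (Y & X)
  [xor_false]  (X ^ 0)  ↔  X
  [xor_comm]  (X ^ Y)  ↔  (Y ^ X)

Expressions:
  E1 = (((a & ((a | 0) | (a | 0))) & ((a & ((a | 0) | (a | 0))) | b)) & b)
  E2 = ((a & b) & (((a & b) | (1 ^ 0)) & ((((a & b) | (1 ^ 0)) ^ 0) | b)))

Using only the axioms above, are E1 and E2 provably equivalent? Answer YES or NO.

YES

1. [absorb_and →] ((a & ((a | 0) | (a | 0))) & ((a & ((a | 0) | (a | 0))) | b))  →  (a & ((a | 0) | (a | 0)));  E1 = ((a & ((a | 0) | (a | 0))) & b)
2. [or_idem →] ((a | 0) | (a | 0))  →  (a | 0);  E1 = ((a & (a | 0)) & b)
3. [absorb_and →] (a & (a | 0))  →  a;  E1 = (a & b)
4. [absorb_and ←] (a & b)  →  ((a & b) & ((a & b) | 1))
5. [xor_false ←] 1  →  (1 ^ 0);  E1 = ((a & b) & ((a & b) | (1 ^ 0)))
6. [absorb_and ←] ((a & b) | (1 ^ 0))  →  (((a & b) | (1 ^ 0)) & (((a & b) | (1 ^ 0)) | b));  E1 = ((a & b) & (((a & b) | (1 ^ 0)) & (((a & b) | (1 ^ 0)) | b)))
7. [xor_false ←] ((a & b) | (1 ^ 0))  →  (((a & b) | (1 ^ 0)) ^ 0);  this is E2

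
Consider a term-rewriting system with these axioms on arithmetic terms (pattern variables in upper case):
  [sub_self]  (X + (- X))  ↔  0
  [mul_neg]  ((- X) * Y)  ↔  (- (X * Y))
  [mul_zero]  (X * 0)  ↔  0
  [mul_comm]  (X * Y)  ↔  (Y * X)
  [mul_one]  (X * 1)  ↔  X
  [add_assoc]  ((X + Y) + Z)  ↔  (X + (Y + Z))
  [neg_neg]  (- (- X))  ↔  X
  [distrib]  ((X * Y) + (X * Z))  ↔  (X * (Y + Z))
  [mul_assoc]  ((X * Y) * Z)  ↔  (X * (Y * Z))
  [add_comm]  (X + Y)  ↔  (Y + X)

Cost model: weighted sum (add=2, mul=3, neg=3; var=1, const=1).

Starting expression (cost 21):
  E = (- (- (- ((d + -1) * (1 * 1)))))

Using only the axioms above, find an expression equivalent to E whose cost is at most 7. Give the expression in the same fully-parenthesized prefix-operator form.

(- (d + -1))   [cost 7]

1. [mul_one →] (1 * 1)  →  1;  E = (- (- (- ((d + -1) * 1))))
2. [mul_one →] ((d + -1) * 1)  →  (d + -1);  E = (- (- (- (d + -1))))
3. [neg_neg →] (- (- (d + -1)))  →  (d + -1);  cost 7 ≤ 7, done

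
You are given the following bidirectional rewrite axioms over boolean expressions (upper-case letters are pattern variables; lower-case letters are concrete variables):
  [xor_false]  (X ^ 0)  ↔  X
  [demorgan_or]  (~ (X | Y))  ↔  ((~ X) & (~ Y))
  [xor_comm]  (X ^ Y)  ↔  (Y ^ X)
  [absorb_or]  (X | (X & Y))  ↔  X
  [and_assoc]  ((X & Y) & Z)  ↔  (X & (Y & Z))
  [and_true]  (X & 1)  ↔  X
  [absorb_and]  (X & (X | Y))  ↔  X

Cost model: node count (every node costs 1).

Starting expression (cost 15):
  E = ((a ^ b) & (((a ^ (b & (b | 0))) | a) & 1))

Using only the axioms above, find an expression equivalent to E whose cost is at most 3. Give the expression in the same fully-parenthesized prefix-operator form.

step 1: absorb_and (→) rewrites (b & (b | 0)) into b, now ((a ^ b) & (((a ^ b) | a) & 1))
step 2: and_true (→) rewrites (((a ^ b) | a) & 1) into ((a ^ b) | a), now ((a ^ b) & ((a ^ b) | a))
step 3: absorb_and (→) rewrites ((a ^ b) & ((a ^ b) | a)) into (a ^ b), reaching cost 3 (bound 3)

(a ^ b)   [cost 3]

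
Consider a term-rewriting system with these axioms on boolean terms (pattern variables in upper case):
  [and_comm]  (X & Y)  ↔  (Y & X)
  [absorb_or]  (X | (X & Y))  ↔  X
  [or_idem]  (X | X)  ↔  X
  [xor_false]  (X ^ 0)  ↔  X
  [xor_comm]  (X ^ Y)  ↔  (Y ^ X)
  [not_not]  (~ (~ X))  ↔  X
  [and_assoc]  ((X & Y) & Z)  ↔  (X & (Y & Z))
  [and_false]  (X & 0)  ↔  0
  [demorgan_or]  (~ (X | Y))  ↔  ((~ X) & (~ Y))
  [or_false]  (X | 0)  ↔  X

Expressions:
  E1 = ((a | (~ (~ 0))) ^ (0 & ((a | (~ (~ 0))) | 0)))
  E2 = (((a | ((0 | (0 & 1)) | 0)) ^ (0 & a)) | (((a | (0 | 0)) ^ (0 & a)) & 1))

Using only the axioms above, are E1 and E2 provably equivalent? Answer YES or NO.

(1) ((a | (~ (~ 0))) | 0)  =[or_false →]=  (a | (~ (~ 0)))    ⊢ ((a | (~ (~ 0))) ^ (0 & (a | (~ (~ 0)))))
(2) (~ (~ 0))  =[not_not →]=  0    ⊢ ((a | 0) ^ (0 & (a | (~ (~ 0)))))
(3) (~ (~ 0))  =[not_not →]=  0    ⊢ ((a | 0) ^ (0 & (a | 0)))
(4) (a | 0)  =[or_false →]=  a    ⊢ ((a | 0) ^ (0 & a))
(5) 0  =[or_idem ←]=  (0 | 0)    ⊢ ((a | (0 | 0)) ^ (0 & a))
(6) ((a | (0 | 0)) ^ (0 & a))  =[absorb_or ←]=  (((a | (0 | 0)) ^ (0 & a)) | (((a | (0 | 0)) ^ (0 & a)) & 1))
(7) 0  =[absorb_or ←]=  (0 | (0 & 1))    ⊢ E2

YES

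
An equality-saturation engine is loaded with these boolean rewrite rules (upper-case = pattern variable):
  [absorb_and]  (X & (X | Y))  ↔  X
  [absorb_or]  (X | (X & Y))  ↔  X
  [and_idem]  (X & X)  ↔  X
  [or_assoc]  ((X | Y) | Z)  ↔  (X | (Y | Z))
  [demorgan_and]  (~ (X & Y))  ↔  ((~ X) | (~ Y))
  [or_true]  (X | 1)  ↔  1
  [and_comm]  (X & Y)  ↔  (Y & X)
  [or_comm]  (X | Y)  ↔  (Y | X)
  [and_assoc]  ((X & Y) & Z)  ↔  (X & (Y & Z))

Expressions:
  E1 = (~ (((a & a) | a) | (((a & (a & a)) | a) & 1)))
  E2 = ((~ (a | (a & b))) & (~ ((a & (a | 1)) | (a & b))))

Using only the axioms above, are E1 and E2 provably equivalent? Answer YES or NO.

1. [and_idem →] (a & a)  →  a;  E1 = (~ (((a & a) | a) | (((a & a) | a) & 1)))
2. [absorb_or →] (((a & a) | a) | (((a & a) | a) & 1))  →  ((a & a) | a);  E1 = (~ ((a & a) | a))
3. [or_comm →] ((a & a) | a)  →  (a | (a & a));  E1 = (~ (a | (a & a)))
4. [absorb_or →] (a | (a & a))  →  a;  E1 = (~ a)
5. [absorb_or ←] a  →  (a | (a & b));  E1 = (~ (a | (a & b)))
6. [and_idem ←] (~ (a | (a & b)))  →  ((~ (a | (a & b))) & (~ (a | (a & b))))
7. [absorb_and ←] a  →  (a & (a | 1));  this is E2

YES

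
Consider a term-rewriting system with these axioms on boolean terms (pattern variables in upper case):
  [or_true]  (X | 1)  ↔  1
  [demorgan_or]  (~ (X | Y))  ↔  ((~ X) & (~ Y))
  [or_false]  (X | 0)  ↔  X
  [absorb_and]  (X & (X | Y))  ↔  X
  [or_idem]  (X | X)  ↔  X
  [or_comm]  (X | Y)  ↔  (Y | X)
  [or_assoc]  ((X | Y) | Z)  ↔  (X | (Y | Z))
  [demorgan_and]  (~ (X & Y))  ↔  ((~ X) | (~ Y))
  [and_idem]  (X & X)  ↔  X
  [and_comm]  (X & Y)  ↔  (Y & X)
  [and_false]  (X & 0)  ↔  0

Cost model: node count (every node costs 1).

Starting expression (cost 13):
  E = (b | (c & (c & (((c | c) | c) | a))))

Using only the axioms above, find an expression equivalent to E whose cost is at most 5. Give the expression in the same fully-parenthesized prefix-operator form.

(b | (c & c))   [cost 5]

(1) (c | c)  =[or_idem →]=  c    ⊢ (b | (c & (c & ((c | c) | a))))
(2) (c | c)  =[or_idem →]=  c    ⊢ (b | (c & (c & (c | a))))
(3) (c & (c | a))  =[absorb_and →]=  c    ⊢ cost 5, within 5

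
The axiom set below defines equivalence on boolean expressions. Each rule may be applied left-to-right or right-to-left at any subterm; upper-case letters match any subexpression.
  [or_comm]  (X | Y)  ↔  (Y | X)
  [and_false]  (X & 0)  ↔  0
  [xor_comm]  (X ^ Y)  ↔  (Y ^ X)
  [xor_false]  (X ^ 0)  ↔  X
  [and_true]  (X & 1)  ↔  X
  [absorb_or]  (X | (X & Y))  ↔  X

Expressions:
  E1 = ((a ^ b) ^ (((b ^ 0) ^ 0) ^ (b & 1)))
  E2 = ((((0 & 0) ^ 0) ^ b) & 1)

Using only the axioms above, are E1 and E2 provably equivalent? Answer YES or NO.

NO

Every axiom is a valid identity, so a rewrite proof would force E1 and E2 to agree under every assignment.
At a=1, b=0: E1 = 1 but E2 = 0; they differ, so no derivation exists.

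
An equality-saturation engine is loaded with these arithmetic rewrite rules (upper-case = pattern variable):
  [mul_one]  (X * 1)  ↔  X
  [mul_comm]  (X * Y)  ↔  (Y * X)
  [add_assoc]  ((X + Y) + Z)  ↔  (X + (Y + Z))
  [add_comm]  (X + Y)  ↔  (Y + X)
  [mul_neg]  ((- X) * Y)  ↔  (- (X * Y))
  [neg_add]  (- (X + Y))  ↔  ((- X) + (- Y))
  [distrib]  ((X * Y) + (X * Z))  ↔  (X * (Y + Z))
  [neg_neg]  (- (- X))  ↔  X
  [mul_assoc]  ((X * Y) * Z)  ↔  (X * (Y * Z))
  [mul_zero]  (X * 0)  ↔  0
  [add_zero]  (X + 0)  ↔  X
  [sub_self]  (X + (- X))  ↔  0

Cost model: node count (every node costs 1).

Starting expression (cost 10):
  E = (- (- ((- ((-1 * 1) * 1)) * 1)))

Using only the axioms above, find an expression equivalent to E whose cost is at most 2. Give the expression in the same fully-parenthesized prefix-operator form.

step 1: mul_one (→) rewrites ((- ((-1 * 1) * 1)) * 1) into (- ((-1 * 1) * 1)), now (- (- (- ((-1 * 1) * 1))))
step 2: mul_one (→) rewrites ((-1 * 1) * 1) into (-1 * 1), now (- (- (- (-1 * 1))))
step 3: neg_neg (→) rewrites (- (- (-1 * 1))) into (-1 * 1), now (- (-1 * 1))
step 4: mul_one (→) rewrites (-1 * 1) into -1, reaching cost 2 (bound 2)

(- -1)   [cost 2]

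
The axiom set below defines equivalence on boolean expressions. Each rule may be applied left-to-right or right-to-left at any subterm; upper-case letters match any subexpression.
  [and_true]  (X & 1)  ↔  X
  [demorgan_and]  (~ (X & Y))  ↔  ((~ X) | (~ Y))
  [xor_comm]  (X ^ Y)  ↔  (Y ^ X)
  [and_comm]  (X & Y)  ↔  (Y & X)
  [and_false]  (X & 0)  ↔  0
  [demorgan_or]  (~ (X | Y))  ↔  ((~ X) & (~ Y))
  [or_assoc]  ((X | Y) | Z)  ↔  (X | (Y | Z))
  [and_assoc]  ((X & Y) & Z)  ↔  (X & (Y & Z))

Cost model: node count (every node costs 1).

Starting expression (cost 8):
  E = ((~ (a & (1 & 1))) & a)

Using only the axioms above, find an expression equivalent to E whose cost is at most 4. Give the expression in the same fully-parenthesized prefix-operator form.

1. [and_comm →] ((~ (a & (1 & 1))) & a)  →  (a & (~ (a & (1 & 1))))
2. [and_true →] (1 & 1)  →  1;  E = (a & (~ (a & 1)))
3. [and_true →] (a & 1)  →  a;  cost 4 ≤ 4, done

(a & (~ a))   [cost 4]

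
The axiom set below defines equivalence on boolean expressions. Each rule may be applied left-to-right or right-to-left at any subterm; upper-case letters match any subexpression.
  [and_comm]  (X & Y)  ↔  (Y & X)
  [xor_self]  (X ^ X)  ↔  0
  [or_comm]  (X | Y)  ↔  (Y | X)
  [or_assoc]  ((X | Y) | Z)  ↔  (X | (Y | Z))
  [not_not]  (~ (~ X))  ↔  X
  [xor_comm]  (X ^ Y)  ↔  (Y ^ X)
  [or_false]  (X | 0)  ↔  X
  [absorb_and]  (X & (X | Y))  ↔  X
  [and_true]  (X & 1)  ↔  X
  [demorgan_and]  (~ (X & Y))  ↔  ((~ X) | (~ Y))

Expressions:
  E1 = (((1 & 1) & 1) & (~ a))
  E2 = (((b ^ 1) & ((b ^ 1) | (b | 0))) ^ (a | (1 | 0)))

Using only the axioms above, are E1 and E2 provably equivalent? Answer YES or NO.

NO

The axioms are sound identities: if E1 ↔* E2 then E1 and E2 evaluate identically under any assignment.
Under a=0, b=0: E1 evaluates to 1, E2 to 0. Distinct ⇒ no rewrite sequence connects them.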